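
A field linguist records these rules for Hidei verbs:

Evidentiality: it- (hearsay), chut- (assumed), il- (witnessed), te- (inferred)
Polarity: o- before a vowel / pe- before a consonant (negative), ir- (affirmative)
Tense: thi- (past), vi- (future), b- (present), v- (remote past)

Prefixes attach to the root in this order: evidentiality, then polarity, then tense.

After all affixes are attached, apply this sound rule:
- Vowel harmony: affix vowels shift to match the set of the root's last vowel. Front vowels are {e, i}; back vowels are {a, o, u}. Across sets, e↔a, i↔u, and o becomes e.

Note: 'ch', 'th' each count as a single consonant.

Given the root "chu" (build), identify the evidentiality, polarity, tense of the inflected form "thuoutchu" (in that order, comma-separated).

hearsay, negative, past

Segment: thi-o-it-chu.
evidentiality: it- → hearsay.
polarity: o/pe- → negative.
tense: thi- → past.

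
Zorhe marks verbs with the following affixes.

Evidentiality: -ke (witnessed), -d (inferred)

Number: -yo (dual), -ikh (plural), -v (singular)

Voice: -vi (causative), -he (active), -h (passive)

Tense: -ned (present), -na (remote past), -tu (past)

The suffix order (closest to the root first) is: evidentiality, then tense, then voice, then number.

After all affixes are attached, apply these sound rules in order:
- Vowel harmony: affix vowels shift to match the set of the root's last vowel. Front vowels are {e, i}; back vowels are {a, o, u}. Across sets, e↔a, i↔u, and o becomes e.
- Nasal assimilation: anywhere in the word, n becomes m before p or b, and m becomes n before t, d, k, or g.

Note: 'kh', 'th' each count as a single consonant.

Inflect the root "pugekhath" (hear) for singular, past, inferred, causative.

pugekhathdtuvuv

Attach evidentiality inferred -d → pugekhathd.
Attach tense past -tu → pugekhathdtu.
Attach voice causative -vi → pugekhathdtuvi.
Attach number singular -v → pugekhathdtuviv.
Apply vowel harmony: pugekhathdtuviv → pugekhathdtuvuv.
Nasal assimilation: no change.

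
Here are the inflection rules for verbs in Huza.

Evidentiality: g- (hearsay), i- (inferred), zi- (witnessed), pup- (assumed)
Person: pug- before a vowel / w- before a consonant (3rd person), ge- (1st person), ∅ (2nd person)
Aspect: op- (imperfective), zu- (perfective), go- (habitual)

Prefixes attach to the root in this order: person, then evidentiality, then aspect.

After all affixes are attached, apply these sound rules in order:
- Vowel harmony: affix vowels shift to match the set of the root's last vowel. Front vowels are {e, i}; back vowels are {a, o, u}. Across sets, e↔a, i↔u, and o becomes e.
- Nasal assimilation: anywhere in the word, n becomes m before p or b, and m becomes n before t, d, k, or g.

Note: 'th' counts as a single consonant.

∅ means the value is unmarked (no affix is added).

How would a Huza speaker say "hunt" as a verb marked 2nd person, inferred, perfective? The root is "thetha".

person = 2nd person: zero marking, form stays thetha.
Attach evidentiality inferred i- → ithetha.
Attach aspect perfective zu- → zuithetha.
Apply vowel harmony: zuithetha → zuuthetha.
Nasal assimilation: no change.

zuuthetha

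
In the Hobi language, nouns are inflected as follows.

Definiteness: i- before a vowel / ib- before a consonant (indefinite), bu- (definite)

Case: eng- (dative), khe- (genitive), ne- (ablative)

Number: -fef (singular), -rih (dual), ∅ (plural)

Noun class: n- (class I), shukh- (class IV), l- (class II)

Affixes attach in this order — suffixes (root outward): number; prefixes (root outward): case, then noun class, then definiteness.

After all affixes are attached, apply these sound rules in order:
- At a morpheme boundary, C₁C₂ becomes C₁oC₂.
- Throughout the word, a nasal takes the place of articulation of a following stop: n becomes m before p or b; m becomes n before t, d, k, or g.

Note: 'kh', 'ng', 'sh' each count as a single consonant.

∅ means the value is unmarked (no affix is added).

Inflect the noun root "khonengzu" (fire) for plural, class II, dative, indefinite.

Attach case dative eng- → engkhonengzu.
Attach noun class class II l- → lengkhonengzu.
Attach definiteness indefinite ib- (before consonant 'l') → iblengkhonengzu.
number = plural: zero marking, form stays iblengkhonengzu.
Apply epenthesis: iblengkhonengzu → ibolengokhonengzu.
Nasal assimilation: no change.

ibolengokhonengzu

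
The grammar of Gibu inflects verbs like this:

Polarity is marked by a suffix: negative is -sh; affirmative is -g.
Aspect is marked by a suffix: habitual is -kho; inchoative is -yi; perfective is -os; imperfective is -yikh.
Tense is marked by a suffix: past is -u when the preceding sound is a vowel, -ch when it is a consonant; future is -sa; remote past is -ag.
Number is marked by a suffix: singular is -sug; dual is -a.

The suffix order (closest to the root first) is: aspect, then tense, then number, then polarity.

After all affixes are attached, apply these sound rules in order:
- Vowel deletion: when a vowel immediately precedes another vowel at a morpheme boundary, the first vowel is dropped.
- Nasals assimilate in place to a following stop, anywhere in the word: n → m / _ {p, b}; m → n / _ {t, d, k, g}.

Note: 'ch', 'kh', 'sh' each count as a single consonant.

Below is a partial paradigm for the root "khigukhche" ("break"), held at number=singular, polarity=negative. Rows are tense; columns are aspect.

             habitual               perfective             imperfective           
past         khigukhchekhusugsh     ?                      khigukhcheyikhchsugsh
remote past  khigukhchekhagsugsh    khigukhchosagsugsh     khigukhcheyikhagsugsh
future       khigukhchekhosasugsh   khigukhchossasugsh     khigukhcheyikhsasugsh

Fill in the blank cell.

khigukhchoschsugsh

Attach aspect perfective -os → khigukhcheos.
Attach tense past -ch (after consonant 's') → khigukhcheosch.
Attach number singular -sug → khigukhcheoschsug.
Attach polarity negative -sh → khigukhcheoschsugsh.
Apply vowel deletion: khigukhcheoschsugsh → khigukhchoschsugsh.
Nasal assimilation: no change.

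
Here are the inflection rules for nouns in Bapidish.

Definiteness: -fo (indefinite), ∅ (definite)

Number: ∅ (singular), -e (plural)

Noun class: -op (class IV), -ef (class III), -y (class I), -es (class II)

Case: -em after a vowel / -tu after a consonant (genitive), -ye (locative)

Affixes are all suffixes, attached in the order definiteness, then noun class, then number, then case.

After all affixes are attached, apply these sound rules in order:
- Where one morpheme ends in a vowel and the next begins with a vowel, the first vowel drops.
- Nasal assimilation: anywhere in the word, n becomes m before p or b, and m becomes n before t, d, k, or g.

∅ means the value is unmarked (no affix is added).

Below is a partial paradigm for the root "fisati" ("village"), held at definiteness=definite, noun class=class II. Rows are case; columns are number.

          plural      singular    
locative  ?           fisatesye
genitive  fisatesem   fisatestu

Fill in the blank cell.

definiteness = definite: zero marking, form stays fisati.
Attach noun class class II -es → fisaties.
Attach number plural -e → fisatiese.
Attach case locative -ye → fisatieseye.
Apply vowel deletion: fisatieseye → fisateseye.
Nasal assimilation: no change.

fisateseye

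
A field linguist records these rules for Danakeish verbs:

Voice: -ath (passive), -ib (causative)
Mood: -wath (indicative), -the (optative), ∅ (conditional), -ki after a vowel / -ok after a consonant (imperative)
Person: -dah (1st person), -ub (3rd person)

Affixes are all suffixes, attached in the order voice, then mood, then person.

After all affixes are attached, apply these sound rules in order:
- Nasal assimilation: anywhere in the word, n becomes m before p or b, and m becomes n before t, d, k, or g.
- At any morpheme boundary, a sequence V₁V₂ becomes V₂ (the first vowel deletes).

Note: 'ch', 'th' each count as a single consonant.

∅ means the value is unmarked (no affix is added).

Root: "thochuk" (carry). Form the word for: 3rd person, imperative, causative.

Attach voice causative -ib → thochukib.
Attach mood imperative -ok (after consonant 'b') → thochukibok.
Attach person 3rd person -ub → thochukibokub.
Nasal assimilation: no change.
Vowel deletion: no change.

thochukibokub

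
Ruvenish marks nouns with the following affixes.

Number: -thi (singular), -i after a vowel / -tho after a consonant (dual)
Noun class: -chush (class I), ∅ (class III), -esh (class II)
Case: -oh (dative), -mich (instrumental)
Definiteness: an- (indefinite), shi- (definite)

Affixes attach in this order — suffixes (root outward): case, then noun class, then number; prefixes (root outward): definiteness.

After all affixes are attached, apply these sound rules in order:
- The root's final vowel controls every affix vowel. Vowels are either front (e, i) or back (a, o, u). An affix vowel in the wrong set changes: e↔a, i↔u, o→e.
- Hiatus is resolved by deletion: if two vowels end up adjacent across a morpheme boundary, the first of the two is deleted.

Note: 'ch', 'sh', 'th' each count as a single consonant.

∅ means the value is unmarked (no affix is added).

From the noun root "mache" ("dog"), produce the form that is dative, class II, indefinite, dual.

Attach definiteness indefinite an- → anmache.
Attach case dative -oh → anmacheoh.
Attach noun class class II -esh → anmacheohesh.
Attach number dual -tho (after consonant 'sh') → anmacheoheshtho.
Apply vowel harmony: anmacheoheshtho → enmacheeheshthe.
Apply vowel deletion: enmacheeheshthe → enmacheheshthe.

enmacheheshthe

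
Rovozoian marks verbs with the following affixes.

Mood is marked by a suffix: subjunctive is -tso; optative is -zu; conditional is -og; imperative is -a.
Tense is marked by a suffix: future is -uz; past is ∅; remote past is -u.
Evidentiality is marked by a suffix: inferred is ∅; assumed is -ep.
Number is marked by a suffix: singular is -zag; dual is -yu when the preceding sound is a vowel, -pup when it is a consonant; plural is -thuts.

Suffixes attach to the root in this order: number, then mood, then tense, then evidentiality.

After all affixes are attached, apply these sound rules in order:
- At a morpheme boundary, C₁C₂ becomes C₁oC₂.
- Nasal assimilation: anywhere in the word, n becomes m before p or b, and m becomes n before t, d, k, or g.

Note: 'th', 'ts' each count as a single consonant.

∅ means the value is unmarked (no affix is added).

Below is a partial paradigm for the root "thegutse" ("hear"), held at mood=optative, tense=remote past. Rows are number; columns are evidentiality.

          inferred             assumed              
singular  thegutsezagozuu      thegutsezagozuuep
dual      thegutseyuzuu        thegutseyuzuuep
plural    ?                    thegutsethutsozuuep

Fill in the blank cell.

thegutsethutsozuu

Attach number plural -thuts → thegutsethuts.
Attach mood optative -zu → thegutsethutszu.
Attach tense remote past -u → thegutsethutszuu.
evidentiality = inferred: zero marking, form stays thegutsethutszuu.
Apply epenthesis: thegutsethutszuu → thegutsethutsozuu.
Nasal assimilation: no change.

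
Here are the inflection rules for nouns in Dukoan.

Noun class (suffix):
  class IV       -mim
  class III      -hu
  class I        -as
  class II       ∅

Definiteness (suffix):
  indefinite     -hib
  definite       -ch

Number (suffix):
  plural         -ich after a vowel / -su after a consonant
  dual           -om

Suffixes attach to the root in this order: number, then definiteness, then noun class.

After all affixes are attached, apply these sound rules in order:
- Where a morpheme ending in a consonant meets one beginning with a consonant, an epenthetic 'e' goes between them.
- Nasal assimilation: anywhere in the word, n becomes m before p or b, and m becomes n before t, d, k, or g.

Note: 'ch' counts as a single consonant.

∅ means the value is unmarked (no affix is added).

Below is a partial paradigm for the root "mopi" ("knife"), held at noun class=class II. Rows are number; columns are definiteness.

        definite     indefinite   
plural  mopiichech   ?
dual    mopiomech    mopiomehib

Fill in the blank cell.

Attach number plural -ich (after vowel 'i') → mopiich.
Attach definiteness indefinite -hib → mopiichhib.
noun class = class II: zero marking, form stays mopiichhib.
Apply epenthesis: mopiichhib → mopiichehib.
Nasal assimilation: no change.

mopiichehib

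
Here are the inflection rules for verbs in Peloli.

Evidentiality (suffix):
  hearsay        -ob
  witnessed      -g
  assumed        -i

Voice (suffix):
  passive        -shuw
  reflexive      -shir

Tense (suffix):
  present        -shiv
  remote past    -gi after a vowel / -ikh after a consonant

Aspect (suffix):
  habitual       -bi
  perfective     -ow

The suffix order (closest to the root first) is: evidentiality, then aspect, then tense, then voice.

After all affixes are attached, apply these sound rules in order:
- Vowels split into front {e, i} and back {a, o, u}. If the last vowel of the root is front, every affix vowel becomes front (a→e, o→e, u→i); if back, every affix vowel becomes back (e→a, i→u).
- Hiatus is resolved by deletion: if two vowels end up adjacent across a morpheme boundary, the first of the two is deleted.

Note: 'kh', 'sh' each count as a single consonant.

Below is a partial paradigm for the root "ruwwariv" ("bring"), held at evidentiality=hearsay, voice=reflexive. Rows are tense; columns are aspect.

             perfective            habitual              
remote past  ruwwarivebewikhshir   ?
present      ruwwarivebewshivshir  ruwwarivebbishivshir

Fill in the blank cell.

Attach evidentiality hearsay -ob → ruwwarivob.
Attach aspect habitual -bi → ruwwarivobbi.
Attach tense remote past -gi (after vowel 'i') → ruwwarivobbigi.
Attach voice reflexive -shir → ruwwarivobbigishir.
Apply vowel harmony: ruwwarivobbigishir → ruwwarivebbigishir.
Vowel deletion: no change.

ruwwarivebbigishir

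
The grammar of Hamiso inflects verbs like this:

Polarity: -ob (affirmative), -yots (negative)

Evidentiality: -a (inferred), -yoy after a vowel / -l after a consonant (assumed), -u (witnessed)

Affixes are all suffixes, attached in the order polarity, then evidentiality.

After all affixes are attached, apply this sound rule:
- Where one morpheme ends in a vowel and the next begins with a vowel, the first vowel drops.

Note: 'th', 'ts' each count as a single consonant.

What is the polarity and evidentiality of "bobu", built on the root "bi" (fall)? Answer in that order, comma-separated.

affirmative, witnessed

Segment: bi-ob-u.
polarity: -ob → affirmative.
evidentiality: -u → witnessed.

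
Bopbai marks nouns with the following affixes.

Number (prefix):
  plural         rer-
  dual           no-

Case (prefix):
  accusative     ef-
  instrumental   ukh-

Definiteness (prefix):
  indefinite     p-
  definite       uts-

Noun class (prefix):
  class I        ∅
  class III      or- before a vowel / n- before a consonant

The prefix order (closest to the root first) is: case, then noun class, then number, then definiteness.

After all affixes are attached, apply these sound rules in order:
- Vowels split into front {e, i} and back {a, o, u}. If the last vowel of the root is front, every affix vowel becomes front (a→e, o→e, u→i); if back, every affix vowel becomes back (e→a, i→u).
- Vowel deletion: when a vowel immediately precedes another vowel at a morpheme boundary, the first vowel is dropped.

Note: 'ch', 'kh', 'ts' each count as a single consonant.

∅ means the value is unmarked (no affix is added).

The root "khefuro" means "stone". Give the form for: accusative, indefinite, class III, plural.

Attach case accusative ef- → efkhefuro.
Attach noun class class III or- (before vowel 'e') → orefkhefuro.
Attach number plural rer- → rerorefkhefuro.
Attach definiteness indefinite p- → prerorefkhefuro.
Apply vowel harmony: prerorefkhefuro → prarorafkhefuro.
Vowel deletion: no change.

prarorafkhefuro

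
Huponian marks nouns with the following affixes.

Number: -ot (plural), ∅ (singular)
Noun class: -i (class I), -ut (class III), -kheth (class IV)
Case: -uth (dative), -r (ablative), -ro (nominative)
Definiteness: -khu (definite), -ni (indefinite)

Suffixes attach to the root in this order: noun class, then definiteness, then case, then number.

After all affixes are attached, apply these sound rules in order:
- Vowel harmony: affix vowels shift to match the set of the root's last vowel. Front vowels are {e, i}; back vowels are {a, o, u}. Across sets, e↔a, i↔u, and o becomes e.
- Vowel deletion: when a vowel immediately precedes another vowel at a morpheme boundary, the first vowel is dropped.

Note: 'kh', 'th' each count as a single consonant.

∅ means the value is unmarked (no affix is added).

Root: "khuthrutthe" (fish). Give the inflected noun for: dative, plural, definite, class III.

Attach noun class class III -ut → khuthruttheut.
Attach definiteness definite -khu → khuthruttheutkhu.
Attach case dative -uth → khuthruttheutkhuuth.
Attach number plural -ot → khuthruttheutkhuuthot.
Apply vowel harmony: khuthruttheutkhuuthot → khuthruttheitkhiithet.
Apply vowel deletion: khuthruttheitkhiithet → khuthrutthitkhithet.

khuthrutthitkhithet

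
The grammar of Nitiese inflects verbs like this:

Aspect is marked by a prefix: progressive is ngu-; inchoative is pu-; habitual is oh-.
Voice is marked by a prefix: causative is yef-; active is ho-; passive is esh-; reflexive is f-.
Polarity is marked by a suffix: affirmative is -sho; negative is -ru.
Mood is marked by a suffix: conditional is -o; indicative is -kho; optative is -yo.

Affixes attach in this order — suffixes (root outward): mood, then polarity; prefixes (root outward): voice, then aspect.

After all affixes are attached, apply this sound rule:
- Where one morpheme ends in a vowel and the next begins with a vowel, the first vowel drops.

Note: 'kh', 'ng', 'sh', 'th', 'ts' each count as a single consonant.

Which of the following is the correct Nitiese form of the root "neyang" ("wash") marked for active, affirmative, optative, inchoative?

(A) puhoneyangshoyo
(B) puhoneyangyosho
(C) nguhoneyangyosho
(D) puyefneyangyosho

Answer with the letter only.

B

Attach voice active ho- → honeyang.
Attach aspect inchoative pu- → puhoneyang.
Attach mood optative -yo → puhoneyangyo.
Attach polarity affirmative -sho → puhoneyangyosho.
Vowel deletion: no change.
So the correct form is puhoneyangyosho, option (B).
(C) nguhoneyangyosho is wrong: it uses progressive instead of inchoative for aspect.
(A) puhoneyangshoyo is wrong: it has the affixes in the wrong order.
(D) puyefneyangyosho is wrong: it uses causative instead of active for voice.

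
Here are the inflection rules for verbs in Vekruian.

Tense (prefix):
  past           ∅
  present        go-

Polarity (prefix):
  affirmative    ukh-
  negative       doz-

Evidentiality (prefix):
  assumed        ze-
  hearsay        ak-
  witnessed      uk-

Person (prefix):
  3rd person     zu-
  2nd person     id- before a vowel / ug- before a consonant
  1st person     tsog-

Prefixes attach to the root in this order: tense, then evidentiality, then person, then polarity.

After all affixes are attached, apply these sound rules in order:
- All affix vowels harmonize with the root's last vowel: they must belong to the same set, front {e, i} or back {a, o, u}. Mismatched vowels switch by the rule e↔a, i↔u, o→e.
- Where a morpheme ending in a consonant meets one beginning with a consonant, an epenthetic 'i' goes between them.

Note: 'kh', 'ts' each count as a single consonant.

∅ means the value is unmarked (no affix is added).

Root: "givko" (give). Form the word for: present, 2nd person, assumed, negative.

Attach tense present go- → gogivko.
Attach evidentiality assumed ze- → zegogivko.
Attach person 2nd person ug- (before consonant 'z') → ugzegogivko.
Attach polarity negative doz- → dozugzegogivko.
Apply vowel harmony: dozugzegogivko → dozugzagogivko.
Apply epenthesis: dozugzagogivko → dozugizagogivko.

dozugizagogivko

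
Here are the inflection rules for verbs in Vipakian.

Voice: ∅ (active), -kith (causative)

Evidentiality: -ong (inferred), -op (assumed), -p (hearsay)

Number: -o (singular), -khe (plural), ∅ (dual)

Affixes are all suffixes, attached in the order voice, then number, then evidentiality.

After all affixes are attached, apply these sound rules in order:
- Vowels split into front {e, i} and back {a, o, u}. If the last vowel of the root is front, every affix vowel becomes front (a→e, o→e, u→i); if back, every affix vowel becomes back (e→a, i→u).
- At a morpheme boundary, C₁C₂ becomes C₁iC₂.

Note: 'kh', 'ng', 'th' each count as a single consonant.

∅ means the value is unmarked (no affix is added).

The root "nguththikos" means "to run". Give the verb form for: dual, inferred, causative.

Attach voice causative -kith → nguththikoskith.
number = dual: zero marking, form stays nguththikoskith.
Attach evidentiality inferred -ong → nguththikoskithong.
Apply vowel harmony: nguththikoskithong → nguththikoskuthong.
Apply epenthesis: nguththikoskuthong → nguththikosikuthong.

nguththikosikuthong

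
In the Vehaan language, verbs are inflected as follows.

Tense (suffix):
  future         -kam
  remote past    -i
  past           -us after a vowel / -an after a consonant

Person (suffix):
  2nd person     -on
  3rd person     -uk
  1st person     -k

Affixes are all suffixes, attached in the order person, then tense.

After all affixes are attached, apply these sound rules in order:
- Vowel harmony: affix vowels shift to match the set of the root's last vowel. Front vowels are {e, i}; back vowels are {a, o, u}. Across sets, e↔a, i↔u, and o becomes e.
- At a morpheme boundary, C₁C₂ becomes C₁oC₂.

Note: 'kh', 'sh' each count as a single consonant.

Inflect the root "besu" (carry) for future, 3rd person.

Attach person 3rd person -uk → besuuk.
Attach tense future -kam → besuukkam.
Vowel harmony: no change.
Apply epenthesis: besuukkam → besuukokam.

besuukokam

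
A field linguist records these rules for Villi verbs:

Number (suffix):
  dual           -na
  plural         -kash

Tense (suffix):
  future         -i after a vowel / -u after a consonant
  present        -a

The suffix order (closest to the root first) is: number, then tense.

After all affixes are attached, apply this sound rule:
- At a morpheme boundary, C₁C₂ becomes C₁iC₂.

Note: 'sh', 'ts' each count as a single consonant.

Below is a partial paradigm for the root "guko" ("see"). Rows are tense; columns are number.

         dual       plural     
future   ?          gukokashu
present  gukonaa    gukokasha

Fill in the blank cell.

Attach number dual -na → gukona.
Attach tense future -i (after vowel 'a') → gukonai.
Epenthesis: no change.

gukonai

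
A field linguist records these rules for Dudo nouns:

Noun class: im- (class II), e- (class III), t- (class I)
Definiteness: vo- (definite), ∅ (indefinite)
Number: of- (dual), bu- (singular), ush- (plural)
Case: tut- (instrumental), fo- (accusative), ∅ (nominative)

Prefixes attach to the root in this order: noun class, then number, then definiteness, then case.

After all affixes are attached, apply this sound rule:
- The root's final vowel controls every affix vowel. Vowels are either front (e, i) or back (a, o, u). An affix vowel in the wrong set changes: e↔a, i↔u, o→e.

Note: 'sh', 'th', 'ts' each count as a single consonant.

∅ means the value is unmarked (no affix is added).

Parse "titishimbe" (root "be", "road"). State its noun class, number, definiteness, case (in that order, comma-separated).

class II, plural, indefinite, instrumental

Segment: tut-ush-im-be.
noun class: im- → class II.
number: ush- → plural.
definiteness: ∅ → indefinite.
case: tut- → instrumental.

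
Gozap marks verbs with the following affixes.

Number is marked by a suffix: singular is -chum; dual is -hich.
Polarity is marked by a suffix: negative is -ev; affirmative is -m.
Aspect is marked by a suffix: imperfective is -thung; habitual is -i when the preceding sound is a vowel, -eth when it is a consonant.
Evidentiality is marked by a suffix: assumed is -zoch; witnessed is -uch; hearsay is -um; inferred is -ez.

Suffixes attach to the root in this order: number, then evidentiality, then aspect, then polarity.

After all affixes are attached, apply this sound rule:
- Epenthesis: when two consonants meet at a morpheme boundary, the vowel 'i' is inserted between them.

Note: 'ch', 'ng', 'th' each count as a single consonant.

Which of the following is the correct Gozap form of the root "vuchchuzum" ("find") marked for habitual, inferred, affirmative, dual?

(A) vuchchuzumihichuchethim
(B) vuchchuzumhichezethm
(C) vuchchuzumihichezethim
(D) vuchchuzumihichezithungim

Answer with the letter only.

Attach number dual -hich → vuchchuzumhich.
Attach evidentiality inferred -ez → vuchchuzumhichez.
Attach aspect habitual -eth (after consonant 'z') → vuchchuzumhichezeth.
Attach polarity affirmative -m → vuchchuzumhichezethm.
Apply epenthesis: vuchchuzumhichezethm → vuchchuzumihichezethim.
So the correct form is vuchchuzumihichezethim, option (C).
(A) vuchchuzumihichuchethim is wrong: it uses witnessed instead of inferred for evidentiality.
(D) vuchchuzumihichezithungim is wrong: it uses imperfective instead of habitual for aspect.
(B) vuchchuzumhichezethm is wrong: it fails to apply the sound rule(s).

C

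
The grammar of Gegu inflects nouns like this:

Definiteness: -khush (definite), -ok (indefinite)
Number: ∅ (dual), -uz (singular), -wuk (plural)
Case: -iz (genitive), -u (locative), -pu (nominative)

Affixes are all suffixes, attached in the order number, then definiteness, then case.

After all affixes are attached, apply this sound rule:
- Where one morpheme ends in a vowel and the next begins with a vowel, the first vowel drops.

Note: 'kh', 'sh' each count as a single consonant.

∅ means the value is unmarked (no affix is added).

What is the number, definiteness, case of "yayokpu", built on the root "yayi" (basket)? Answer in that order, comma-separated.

dual, indefinite, nominative

Segment: yayi-ok-pu.
number: ∅ → dual.
definiteness: -ok → indefinite.
case: -pu → nominative.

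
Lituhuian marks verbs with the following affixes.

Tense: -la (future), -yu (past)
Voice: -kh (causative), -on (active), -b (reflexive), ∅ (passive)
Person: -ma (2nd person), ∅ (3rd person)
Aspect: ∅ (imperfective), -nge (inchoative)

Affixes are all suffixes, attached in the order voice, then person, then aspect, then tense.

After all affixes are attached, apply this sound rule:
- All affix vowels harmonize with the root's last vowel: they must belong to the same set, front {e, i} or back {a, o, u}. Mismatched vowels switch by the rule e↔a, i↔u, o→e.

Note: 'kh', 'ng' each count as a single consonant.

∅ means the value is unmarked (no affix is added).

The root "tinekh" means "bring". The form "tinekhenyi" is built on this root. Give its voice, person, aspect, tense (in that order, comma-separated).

active, 3rd person, imperfective, past

Segment: tinekh-on-yu.
voice: -on → active.
person: ∅ → 3rd person.
aspect: ∅ → imperfective.
tense: -yu → past.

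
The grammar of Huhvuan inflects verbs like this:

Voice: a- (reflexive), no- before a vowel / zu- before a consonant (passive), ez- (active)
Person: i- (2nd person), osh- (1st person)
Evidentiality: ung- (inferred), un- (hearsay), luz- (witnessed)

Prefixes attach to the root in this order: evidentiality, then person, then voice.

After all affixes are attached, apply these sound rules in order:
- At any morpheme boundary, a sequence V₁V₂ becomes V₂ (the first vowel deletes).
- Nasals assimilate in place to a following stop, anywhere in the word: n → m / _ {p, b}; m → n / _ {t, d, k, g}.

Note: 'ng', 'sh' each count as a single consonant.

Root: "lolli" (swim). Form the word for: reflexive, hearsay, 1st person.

oshunlolli

Attach evidentiality hearsay un- → unlolli.
Attach person 1st person osh- → oshunlolli.
Attach voice reflexive a- → aoshunlolli.
Apply vowel deletion: aoshunlolli → oshunlolli.
Nasal assimilation: no change.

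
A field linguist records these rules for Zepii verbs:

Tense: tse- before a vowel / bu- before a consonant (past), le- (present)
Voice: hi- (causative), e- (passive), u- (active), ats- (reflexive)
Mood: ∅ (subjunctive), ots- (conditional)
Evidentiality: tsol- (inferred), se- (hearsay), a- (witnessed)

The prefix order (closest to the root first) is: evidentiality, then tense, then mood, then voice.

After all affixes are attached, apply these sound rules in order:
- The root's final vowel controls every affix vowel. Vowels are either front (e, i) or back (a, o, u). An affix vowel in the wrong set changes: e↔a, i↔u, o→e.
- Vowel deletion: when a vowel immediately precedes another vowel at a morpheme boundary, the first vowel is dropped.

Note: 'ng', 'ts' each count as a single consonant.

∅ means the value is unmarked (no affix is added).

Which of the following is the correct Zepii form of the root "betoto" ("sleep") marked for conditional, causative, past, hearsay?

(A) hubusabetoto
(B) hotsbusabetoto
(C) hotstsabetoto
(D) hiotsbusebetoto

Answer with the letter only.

B

Attach evidentiality hearsay se- → sebetoto.
Attach tense past bu- (before consonant 's') → busebetoto.
Attach mood conditional ots- → otsbusebetoto.
Attach voice causative hi- → hiotsbusebetoto.
Apply vowel harmony: hiotsbusebetoto → huotsbusabetoto.
Apply vowel deletion: huotsbusabetoto → hotsbusabetoto.
So the correct form is hotsbusabetoto, option (B).
(A) hubusabetoto is wrong: it uses subjunctive instead of conditional for mood.
(C) hotstsabetoto is wrong: it uses witnessed instead of hearsay for evidentiality.
(D) hiotsbusebetoto is wrong: it fails to apply the sound rule(s).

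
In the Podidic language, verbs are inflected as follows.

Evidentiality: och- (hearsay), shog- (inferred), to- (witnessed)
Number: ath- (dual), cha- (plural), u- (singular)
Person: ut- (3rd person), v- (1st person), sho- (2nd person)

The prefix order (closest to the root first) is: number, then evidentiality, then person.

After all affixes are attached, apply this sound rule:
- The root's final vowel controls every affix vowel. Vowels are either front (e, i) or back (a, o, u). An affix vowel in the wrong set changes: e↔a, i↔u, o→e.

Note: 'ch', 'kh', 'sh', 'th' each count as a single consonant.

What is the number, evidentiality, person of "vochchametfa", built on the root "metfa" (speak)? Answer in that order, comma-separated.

Segment: v-och-cha-metfa.
number: cha- → plural.
evidentiality: och- → hearsay.
person: v- → 1st person.

plural, hearsay, 1st person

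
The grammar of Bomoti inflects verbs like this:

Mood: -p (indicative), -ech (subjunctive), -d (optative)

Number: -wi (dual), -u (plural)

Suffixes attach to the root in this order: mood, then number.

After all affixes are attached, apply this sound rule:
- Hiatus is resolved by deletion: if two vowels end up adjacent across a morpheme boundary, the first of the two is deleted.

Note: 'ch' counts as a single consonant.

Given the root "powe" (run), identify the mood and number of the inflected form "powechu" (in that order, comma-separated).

subjunctive, plural

Segment: powe-ech-u.
mood: -ech → subjunctive.
number: -u → plural.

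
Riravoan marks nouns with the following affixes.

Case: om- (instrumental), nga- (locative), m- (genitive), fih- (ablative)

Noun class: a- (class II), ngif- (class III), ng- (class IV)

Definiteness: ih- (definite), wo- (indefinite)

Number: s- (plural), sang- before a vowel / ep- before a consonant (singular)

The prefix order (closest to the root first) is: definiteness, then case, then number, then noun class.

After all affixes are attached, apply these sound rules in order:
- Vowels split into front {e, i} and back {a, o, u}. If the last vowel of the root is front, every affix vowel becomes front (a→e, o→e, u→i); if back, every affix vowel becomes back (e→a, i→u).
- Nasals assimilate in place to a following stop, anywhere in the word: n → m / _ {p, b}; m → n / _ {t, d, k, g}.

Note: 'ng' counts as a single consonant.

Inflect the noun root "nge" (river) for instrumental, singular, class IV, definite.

Attach definiteness definite ih- → ihnge.
Attach case instrumental om- → omihnge.
Attach number singular sang- (before vowel 'o') → sangomihnge.
Attach noun class class IV ng- → ngsangomihnge.
Apply vowel harmony: ngsangomihnge → ngsengemihnge.
Nasal assimilation: no change.

ngsengemihnge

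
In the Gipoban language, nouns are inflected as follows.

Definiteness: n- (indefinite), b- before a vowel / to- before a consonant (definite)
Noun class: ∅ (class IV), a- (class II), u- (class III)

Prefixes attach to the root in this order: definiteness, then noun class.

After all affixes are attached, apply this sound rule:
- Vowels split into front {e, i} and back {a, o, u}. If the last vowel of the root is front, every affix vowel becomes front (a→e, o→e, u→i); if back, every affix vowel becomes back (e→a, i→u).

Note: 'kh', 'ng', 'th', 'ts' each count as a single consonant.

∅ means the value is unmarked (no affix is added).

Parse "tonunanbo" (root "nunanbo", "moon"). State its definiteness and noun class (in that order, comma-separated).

definite, class IV

Segment: to-nunanbo.
definiteness: b/to- → definite.
noun class: ∅ → class IV.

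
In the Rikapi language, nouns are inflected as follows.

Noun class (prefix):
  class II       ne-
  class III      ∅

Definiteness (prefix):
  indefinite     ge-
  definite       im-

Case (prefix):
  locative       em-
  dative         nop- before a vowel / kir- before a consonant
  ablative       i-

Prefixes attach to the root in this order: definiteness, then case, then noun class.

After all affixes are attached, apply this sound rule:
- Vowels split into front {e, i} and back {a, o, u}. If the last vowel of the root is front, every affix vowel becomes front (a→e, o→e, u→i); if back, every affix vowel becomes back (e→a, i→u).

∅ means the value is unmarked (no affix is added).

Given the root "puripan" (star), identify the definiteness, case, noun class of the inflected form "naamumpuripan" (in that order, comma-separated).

Segment: ne-em-im-puripan.
definiteness: im- → definite.
case: em- → locative.
noun class: ne- → class II.

definite, locative, class II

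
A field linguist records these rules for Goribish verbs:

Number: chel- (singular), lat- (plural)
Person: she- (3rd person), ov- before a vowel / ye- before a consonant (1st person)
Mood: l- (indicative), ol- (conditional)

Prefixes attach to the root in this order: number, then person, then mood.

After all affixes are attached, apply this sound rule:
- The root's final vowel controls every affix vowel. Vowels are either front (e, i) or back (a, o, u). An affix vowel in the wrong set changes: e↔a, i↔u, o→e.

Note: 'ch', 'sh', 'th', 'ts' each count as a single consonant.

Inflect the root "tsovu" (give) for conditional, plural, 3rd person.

olshalattsovu

Attach number plural lat- → lattsovu.
Attach person 3rd person she- → shelattsovu.
Attach mood conditional ol- → olshelattsovu.
Apply vowel harmony: olshelattsovu → olshalattsovu.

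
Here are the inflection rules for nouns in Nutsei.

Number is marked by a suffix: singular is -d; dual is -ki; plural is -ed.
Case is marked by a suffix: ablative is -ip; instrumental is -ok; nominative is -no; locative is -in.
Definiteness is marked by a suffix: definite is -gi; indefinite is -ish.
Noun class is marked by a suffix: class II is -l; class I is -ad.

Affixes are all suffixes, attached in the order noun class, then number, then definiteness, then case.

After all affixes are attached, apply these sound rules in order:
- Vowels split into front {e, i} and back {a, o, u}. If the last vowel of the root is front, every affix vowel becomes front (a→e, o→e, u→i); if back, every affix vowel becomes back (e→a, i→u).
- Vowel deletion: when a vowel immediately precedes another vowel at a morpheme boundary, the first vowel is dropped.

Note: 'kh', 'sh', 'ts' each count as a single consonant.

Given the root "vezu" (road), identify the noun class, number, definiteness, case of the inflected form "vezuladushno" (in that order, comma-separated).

Segment: vezu-l-ed-ish-no.
noun class: -l → class II.
number: -ed → plural.
definiteness: -ish → indefinite.
case: -no → nominative.

class II, plural, indefinite, nominative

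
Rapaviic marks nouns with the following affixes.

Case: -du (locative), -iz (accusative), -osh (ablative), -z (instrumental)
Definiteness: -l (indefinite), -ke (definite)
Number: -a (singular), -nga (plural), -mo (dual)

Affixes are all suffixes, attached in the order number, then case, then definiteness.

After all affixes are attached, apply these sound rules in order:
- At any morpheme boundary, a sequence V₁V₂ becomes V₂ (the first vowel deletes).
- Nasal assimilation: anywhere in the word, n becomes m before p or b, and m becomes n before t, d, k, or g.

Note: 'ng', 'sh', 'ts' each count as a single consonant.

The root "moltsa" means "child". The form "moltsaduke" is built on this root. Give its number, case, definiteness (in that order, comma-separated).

Segment: moltsa-a-du-ke.
number: -a → singular.
case: -du → locative.
definiteness: -ke → definite.

singular, locative, definite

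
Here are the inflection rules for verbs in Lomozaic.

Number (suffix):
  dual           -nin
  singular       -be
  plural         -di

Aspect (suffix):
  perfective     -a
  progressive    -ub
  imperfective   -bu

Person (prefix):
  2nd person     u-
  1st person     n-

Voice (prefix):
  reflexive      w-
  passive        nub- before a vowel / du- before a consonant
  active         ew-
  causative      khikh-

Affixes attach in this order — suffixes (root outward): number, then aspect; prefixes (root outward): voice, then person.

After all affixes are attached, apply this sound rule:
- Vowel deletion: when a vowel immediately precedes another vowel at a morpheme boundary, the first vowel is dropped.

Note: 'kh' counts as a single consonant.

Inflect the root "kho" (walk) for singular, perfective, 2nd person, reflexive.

Attach number singular -be → khobe.
Attach voice reflexive w- → wkhobe.
Attach aspect perfective -a → wkhobea.
Attach person 2nd person u- → uwkhobea.
Apply vowel deletion: uwkhobea → uwkhoba.

uwkhoba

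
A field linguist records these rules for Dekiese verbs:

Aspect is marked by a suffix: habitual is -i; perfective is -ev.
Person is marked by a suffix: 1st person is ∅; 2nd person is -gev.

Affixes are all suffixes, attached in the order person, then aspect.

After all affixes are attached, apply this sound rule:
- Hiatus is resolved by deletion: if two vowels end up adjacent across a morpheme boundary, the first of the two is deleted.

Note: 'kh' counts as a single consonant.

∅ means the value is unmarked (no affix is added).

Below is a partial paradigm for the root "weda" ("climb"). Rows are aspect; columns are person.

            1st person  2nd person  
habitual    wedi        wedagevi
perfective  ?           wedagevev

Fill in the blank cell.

person = 1st person: zero marking, form stays weda.
Attach aspect perfective -ev → wedaev.
Apply vowel deletion: wedaev → wedev.

wedev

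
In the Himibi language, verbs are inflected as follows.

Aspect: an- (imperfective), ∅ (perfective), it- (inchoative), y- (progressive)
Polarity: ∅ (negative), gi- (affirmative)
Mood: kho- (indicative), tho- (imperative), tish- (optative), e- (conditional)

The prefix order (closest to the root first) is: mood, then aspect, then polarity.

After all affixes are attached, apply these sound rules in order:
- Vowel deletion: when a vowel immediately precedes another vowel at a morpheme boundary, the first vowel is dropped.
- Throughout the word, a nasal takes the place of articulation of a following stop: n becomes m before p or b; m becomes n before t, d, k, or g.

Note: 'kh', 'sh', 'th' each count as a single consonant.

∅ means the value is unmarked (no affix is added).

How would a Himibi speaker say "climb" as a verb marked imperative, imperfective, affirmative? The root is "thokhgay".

ganthothokhgay

Attach mood imperative tho- → thothokhgay.
Attach aspect imperfective an- → anthothokhgay.
Attach polarity affirmative gi- → gianthothokhgay.
Apply vowel deletion: gianthothokhgay → ganthothokhgay.
Nasal assimilation: no change.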